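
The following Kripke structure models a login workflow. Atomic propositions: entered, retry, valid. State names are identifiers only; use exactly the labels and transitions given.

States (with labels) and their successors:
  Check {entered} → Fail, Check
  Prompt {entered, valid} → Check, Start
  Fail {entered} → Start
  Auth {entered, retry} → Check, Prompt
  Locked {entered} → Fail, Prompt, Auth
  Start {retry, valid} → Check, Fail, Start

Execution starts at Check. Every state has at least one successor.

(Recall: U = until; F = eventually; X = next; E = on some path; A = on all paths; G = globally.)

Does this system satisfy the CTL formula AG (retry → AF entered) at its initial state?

Violated

States satisfying retry → AF entered: {Check, Prompt, Fail, Auth, Locked}.
States satisfying AG (retry → AF entered): ∅.
Start is reachable from Check and violates retry → AF entered, so AG fails at Check.
Check ∉ Sat(AG (retry → AF entered)).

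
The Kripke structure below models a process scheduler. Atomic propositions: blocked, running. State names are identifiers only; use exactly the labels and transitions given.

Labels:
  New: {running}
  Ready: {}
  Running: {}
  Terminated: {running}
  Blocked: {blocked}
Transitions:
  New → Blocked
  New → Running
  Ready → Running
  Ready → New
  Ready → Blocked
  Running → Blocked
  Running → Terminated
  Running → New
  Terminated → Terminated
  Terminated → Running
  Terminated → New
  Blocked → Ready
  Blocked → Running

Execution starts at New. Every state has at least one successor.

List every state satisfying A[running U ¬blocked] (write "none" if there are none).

{New, Ready, Running, Terminated}

States satisfying running: {New, Terminated}.
States satisfying ¬blocked: {New, Ready, Running, Terminated}.
States satisfying A[running U ¬blocked]: {New, Ready, Running, Terminated}.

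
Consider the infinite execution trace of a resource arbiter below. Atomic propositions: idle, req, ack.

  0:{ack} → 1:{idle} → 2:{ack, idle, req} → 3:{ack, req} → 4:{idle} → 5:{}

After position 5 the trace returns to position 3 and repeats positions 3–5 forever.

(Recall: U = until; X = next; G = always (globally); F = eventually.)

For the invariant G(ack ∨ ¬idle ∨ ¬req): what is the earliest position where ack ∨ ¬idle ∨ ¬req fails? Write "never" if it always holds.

ack ∨ ¬idle ∨ ¬req holds at every position 0..5, and those are all the positions the trace ever visits, so the invariant G(ack ∨ ¬idle ∨ ¬req) is never violated.

never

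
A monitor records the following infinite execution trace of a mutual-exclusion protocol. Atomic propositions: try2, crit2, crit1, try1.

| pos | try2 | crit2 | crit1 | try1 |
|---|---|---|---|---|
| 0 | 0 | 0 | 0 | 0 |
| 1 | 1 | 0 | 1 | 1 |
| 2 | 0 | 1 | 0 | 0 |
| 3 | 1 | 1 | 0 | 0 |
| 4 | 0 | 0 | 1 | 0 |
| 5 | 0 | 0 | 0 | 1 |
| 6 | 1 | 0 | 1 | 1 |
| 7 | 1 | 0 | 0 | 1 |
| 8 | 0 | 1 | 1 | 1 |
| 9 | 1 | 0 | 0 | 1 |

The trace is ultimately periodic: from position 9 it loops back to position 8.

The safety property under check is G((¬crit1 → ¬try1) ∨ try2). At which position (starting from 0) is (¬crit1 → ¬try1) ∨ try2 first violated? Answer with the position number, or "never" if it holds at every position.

Check (¬crit1 → ¬try1) ∨ try2 at each position in order: 0 ✓, 1 ✓, 2 ✓, 3 ✓, 4 ✓.
At position 5 the labels are {try1}, so (¬crit1 → ¬try1) ∨ try2 is false there. This is the first violation.

5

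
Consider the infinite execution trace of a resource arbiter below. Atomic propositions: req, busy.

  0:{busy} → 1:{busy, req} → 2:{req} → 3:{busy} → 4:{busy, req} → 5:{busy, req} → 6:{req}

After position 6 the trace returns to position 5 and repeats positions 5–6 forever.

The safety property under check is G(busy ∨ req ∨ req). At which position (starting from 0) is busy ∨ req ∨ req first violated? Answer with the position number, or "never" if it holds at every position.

never

busy ∨ req ∨ req holds at every position 0..6, and those are all the positions the trace ever visits, so the invariant G(busy ∨ req ∨ req) is never violated.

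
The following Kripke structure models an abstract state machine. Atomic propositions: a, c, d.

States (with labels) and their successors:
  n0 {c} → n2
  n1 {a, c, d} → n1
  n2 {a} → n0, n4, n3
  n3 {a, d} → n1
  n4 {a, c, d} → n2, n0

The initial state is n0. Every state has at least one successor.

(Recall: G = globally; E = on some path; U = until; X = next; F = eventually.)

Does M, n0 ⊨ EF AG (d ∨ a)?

States satisfying AG (d ∨ a): {n1, n3}.
States satisfying EF AG (d ∨ a): {n0, n1, n2, n3, n4}.
Some path from n0 reaches a state where AG (d ∨ a) holds.
n0 ∈ Sat(EF AG (d ∨ a)).

Satisfied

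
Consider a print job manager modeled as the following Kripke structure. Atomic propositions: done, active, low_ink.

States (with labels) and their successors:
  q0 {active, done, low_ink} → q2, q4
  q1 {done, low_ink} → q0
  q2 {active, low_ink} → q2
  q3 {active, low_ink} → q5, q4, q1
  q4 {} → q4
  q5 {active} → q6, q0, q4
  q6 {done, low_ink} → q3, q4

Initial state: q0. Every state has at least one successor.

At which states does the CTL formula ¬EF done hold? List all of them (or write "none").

{q2, q4}

States satisfying done: {q0, q1, q6}.
States satisfying EF done: {q0, q1, q3, q5, q6}.
States satisfying ¬EF done: {q2, q4}.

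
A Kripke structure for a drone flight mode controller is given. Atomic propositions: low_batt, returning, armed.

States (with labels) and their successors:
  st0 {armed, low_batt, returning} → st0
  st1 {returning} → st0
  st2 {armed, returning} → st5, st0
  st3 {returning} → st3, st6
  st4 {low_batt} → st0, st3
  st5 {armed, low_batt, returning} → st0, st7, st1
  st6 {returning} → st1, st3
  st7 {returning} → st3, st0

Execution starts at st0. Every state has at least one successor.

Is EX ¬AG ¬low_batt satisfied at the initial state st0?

Holds

States satisfying ¬AG ¬low_batt: {st0, st1, st2, st3, st4, st5, st6, st7}.
States satisfying EX ¬AG ¬low_batt: {st0, st1, st2, st3, st4, st5, st6, st7}.
st0 ∈ Sat(EX ¬AG ¬low_batt).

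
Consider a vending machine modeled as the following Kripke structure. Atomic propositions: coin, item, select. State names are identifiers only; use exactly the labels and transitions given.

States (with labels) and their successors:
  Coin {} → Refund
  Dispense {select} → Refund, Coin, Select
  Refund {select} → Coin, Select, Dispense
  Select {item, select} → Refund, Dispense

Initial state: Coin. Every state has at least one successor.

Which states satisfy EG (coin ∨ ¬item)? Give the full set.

{Coin, Dispense, Refund}

States satisfying coin ∨ ¬item: {Coin, Dispense, Refund}.
States satisfying EG (coin ∨ ¬item): {Coin, Dispense, Refund}.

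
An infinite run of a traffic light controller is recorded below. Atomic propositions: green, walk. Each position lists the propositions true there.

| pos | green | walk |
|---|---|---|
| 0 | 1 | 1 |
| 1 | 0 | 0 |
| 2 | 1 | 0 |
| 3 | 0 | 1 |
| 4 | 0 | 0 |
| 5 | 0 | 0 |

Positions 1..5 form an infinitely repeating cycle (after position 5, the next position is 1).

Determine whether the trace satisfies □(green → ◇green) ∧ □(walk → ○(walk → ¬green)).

green → ◇green holds at every position 0..5, and those are all positions ever visited, so □(green → ◇green) holds.
Positions where green holds: 0, 2.
Check ◇green at each: 0→ok, 2→ok.
walk → ○(walk → ¬green) holds at every position 0..5, and those are all positions ever visited, so □(walk → ○(walk → ¬green)) holds.
Positions where walk holds: 0, 3.
Check ○(walk → ¬green) at each: 0→ok, 3→ok.
At position 0: □(green → ◇green) is true; □(walk → ○(walk → ¬green)) is true; so □(green → ◇green) ∧ □(walk → ○(walk → ¬green)) is true.

Holds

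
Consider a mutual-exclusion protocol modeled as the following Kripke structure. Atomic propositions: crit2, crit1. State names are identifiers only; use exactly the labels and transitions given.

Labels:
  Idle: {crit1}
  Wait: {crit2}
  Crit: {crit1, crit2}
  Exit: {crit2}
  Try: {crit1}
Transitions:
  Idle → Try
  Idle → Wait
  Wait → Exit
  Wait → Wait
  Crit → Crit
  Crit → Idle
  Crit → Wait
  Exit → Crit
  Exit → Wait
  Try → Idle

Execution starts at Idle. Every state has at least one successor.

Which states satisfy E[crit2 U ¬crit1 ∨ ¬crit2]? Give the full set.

States satisfying crit2: {Wait, Crit, Exit}.
States satisfying ¬crit1 ∨ ¬crit2: {Idle, Wait, Exit, Try}.
States satisfying E[crit2 U ¬crit1 ∨ ¬crit2]: {Idle, Wait, Crit, Exit, Try}.

{Idle, Wait, Crit, Exit, Try}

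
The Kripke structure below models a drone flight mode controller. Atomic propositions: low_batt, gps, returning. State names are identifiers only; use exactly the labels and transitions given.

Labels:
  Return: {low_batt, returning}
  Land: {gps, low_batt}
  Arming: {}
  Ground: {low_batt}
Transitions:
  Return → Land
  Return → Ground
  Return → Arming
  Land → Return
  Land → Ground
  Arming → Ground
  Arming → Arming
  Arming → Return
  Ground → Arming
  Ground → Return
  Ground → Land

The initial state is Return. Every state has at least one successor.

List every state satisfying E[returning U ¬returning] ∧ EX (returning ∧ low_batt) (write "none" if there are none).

{Land, Arming, Ground}

States satisfying returning: {Return}.
States satisfying ¬returning: {Land, Arming, Ground}.
States satisfying E[returning U ¬returning]: {Return, Land, Arming, Ground}.
States satisfying returning ∧ low_batt: {Return}.
States satisfying EX (returning ∧ low_batt): {Land, Arming, Ground}.
States satisfying E[returning U ¬returning] ∧ EX (returning ∧ low_batt): {Land, Arming, Ground}.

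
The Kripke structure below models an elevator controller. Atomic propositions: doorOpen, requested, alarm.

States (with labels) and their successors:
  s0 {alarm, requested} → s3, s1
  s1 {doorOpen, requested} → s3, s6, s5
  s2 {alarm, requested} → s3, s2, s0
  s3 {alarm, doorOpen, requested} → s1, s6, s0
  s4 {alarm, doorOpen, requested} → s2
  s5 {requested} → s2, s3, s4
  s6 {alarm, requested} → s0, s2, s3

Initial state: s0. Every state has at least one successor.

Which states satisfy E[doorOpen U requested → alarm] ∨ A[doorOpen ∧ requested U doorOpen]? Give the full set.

States satisfying doorOpen: {s1, s3, s4}.
States satisfying requested → alarm: {s0, s2, s3, s4, s6}.
States satisfying E[doorOpen U requested → alarm]: {s0, s1, s2, s3, s4, s6}.
States satisfying doorOpen ∧ requested: {s1, s3, s4}.
States satisfying A[doorOpen ∧ requested U doorOpen]: {s1, s3, s4}.
States satisfying E[doorOpen U requested → alarm] ∨ A[doorOpen ∧ requested U doorOpen]: {s0, s1, s2, s3, s4, s6}.

{s0, s1, s2, s3, s4, s6}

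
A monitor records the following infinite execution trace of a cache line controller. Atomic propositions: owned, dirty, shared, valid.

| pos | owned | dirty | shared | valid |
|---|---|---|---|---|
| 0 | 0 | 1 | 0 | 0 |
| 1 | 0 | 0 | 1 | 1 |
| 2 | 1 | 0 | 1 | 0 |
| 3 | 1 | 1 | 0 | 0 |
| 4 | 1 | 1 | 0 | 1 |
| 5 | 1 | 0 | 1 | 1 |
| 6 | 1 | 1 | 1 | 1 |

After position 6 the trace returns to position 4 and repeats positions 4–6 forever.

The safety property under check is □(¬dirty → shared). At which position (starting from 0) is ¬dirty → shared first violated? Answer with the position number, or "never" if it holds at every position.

¬dirty → shared holds at every position 0..6, and those are all the positions the trace ever visits, so the invariant □(¬dirty → shared) is never violated.

never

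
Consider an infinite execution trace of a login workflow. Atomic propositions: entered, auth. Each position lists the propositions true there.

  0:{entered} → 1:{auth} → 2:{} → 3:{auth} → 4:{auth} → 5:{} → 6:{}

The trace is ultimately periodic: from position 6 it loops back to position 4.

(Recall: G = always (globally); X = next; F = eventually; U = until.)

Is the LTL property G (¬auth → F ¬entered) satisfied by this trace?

¬auth → F ¬entered holds at every position 0..6, and those are all positions ever visited, so G (¬auth → F ¬entered) holds.
Positions where ¬auth holds: 0, 2, 5, 6.
Check F ¬entered at each: 0→ok, 2→ok, 5→ok, 6→ok.

Yes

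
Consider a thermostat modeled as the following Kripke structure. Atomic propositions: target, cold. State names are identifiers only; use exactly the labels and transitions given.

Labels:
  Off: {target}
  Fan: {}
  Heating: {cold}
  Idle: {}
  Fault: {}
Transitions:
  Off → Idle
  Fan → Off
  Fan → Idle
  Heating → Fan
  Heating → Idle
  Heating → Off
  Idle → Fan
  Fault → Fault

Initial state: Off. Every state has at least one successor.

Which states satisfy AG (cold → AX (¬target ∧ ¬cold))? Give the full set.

{Off, Fan, Idle, Fault}

States satisfying cold → AX (¬target ∧ ¬cold): {Off, Fan, Idle, Fault}.
States satisfying AG (cold → AX (¬target ∧ ¬cold)): {Off, Fan, Idle, Fault}.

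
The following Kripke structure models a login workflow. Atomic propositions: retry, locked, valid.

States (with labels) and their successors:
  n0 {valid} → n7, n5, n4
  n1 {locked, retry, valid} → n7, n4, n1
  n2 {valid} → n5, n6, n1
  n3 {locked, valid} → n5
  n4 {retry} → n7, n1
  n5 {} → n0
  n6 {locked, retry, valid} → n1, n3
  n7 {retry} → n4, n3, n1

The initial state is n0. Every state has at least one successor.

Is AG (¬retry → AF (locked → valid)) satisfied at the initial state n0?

States satisfying ¬retry → AF (locked → valid): {n0, n1, n2, n3, n4, n5, n6, n7}.
States satisfying AG (¬retry → AF (locked → valid)): {n0, n1, n2, n3, n4, n5, n6, n7}.
Every state reachable from n0 satisfies ¬retry → AF (locked → valid).
n0 ∈ Sat(AG (¬retry → AF (locked → valid))).

Yes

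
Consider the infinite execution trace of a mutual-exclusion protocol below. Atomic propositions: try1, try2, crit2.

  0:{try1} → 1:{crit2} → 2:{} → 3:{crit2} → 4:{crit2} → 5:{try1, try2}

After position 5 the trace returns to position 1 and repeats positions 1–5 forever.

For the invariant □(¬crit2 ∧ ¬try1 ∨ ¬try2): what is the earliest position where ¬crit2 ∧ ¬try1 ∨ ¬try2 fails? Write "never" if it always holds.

Check ¬crit2 ∧ ¬try1 ∨ ¬try2 at each position in order: 0 ✓, 1 ✓, 2 ✓, 3 ✓, 4 ✓.
At position 5 the labels are {try1, try2}, so ¬crit2 ∧ ¬try1 ∨ ¬try2 is false there. This is the first violation.

5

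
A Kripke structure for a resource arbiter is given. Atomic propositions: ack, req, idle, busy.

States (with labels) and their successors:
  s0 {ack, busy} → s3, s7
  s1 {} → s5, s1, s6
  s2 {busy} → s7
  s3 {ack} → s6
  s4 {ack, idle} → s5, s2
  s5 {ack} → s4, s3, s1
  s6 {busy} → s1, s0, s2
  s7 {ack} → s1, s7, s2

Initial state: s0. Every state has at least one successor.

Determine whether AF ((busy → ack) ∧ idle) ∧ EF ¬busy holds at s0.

States satisfying (busy → ack) ∧ idle: {s4}.
States satisfying AF ((busy → ack) ∧ idle): {s4}.
States satisfying ¬busy: {s1, s3, s4, s5, s7}.
States satisfying EF ¬busy: {s0, s1, s2, s3, s4, s5, s6, s7}.
States satisfying AF ((busy → ack) ∧ idle) ∧ EF ¬busy: {s4}.
s0 ∉ Sat(AF ((busy → ack) ∧ idle) ∧ EF ¬busy).

No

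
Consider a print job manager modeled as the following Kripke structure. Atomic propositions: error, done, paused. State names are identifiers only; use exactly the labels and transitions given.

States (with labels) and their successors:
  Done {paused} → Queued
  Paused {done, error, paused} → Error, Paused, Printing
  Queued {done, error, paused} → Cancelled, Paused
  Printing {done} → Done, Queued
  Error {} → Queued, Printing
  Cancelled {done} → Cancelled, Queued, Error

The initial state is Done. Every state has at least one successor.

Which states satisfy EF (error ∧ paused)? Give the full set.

{Done, Paused, Queued, Printing, Error, Cancelled}

States satisfying error ∧ paused: {Paused, Queued}.
States satisfying EF (error ∧ paused): {Done, Paused, Queued, Printing, Error, Cancelled}.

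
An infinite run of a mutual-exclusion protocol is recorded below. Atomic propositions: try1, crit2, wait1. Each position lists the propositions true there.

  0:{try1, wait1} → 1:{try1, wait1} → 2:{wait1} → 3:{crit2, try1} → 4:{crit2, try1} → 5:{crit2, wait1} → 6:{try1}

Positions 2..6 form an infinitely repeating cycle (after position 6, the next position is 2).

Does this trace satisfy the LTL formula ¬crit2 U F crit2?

Yes

Walking from position 0: F crit2 first holds at position 0, and ¬crit2 holds at every earlier position along the way, so ¬crit2 U F crit2 holds.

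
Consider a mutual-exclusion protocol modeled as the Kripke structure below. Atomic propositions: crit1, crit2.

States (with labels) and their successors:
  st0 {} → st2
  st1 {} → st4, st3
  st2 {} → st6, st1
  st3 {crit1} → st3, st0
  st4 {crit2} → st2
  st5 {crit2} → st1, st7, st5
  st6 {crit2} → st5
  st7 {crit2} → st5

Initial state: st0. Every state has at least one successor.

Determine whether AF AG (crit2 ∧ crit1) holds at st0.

No

States satisfying AG (crit2 ∧ crit1): ∅.
States satisfying AF AG (crit2 ∧ crit1): ∅.
There is a path from st0 along which AG (crit2 ∧ crit1) never holds.
st0 ∉ Sat(AF AG (crit2 ∧ crit1)).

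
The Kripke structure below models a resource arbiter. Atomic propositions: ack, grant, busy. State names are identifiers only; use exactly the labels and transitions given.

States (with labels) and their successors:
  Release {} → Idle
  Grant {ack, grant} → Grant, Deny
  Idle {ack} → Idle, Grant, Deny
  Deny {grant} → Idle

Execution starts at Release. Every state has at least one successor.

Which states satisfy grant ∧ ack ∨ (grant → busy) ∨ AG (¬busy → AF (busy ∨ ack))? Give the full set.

{Release, Grant, Idle, Deny}

States satisfying grant ∧ ack: {Grant}.
States satisfying grant → busy: {Release, Idle}.
States satisfying grant ∧ ack ∨ (grant → busy): {Release, Grant, Idle}.
States satisfying ¬busy → AF (busy ∨ ack): {Release, Grant, Idle, Deny}.
States satisfying AG (¬busy → AF (busy ∨ ack)): {Release, Grant, Idle, Deny}.
States satisfying grant ∧ ack ∨ (grant → busy) ∨ AG (¬busy → AF (busy ∨ ack)): {Release, Grant, Idle, Deny}.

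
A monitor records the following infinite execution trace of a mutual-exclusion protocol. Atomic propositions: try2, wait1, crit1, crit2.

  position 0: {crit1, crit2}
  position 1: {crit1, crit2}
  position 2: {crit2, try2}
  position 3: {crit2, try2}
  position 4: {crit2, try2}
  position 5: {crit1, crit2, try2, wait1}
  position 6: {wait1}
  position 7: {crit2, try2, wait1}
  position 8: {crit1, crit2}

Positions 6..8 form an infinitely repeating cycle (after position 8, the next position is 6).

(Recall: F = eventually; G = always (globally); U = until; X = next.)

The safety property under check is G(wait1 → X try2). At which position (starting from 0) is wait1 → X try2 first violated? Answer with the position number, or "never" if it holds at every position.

5

Check wait1 → X try2 at each position in order: 0 ✓, 1 ✓, 2 ✓, 3 ✓, 4 ✓.
At position 5 the labels are {crit1, crit2, try2, wait1} and the next position 6 has {wait1}, so wait1 → X try2 is false there. This is the first violation.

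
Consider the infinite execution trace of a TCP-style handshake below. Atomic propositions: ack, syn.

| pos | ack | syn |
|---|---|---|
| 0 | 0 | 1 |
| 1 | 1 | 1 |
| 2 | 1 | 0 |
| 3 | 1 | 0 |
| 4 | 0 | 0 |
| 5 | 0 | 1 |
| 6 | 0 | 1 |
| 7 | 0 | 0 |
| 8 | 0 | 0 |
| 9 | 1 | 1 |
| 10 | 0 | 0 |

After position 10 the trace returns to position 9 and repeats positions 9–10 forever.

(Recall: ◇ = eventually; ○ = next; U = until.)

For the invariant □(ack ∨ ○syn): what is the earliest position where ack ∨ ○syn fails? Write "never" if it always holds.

Check ack ∨ ○syn at each position in order: 0 ✓, 1 ✓, 2 ✓, 3 ✓, 4 ✓, 5 ✓.
At position 6 the labels are {syn} and the next position 7 has {}, so ack ∨ ○syn is false there. This is the first violation.

6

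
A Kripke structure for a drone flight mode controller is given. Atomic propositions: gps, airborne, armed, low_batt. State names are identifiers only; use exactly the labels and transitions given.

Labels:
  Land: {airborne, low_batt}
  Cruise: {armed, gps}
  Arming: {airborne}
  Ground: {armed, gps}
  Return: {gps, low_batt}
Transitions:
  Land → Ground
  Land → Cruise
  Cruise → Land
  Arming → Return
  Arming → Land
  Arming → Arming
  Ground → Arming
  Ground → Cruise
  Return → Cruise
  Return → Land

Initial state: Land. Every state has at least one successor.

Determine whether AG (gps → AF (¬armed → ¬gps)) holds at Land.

Holds

States satisfying gps → AF (¬armed → ¬gps): {Land, Cruise, Arming, Ground, Return}.
States satisfying AG (gps → AF (¬armed → ¬gps)): {Land, Cruise, Arming, Ground, Return}.
Every state reachable from Land satisfies gps → AF (¬armed → ¬gps).
Land ∈ Sat(AG (gps → AF (¬armed → ¬gps))).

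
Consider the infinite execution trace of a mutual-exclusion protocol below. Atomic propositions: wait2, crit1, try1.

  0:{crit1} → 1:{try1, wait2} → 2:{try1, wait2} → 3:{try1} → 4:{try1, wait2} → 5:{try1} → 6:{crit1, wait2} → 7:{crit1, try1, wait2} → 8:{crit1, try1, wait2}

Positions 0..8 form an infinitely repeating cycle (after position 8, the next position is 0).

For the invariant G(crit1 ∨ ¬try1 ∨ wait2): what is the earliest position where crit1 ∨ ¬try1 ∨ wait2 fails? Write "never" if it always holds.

Check crit1 ∨ ¬try1 ∨ wait2 at each position in order: 0 ✓, 1 ✓, 2 ✓.
At position 3 the labels are {try1}, so crit1 ∨ ¬try1 ∨ wait2 is false there. This is the first violation.

3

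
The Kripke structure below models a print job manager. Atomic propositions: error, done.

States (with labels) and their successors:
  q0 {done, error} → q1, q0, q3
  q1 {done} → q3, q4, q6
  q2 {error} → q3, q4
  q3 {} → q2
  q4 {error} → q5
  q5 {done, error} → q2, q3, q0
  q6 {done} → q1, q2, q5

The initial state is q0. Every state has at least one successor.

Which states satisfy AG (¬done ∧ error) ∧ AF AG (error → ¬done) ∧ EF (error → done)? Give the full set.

none

States satisfying ¬done ∧ error: {q2, q4}.
States satisfying AG (¬done ∧ error): ∅.
States satisfying AG (error → ¬done): ∅.
States satisfying AF AG (error → ¬done): ∅.
States satisfying AG (¬done ∧ error) ∧ AF AG (error → ¬done): ∅.
States satisfying error → done: {q0, q1, q3, q5, q6}.
States satisfying EF (error → done): {q0, q1, q2, q3, q4, q5, q6}.
States satisfying AG (¬done ∧ error) ∧ AF AG (error → ¬done) ∧ EF (error → done): ∅.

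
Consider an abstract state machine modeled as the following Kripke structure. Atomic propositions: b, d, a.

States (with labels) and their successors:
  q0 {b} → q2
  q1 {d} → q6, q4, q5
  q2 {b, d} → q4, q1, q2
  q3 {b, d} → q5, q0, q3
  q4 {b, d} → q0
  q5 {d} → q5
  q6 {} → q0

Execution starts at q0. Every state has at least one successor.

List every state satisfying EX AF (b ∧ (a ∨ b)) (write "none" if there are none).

States satisfying AF (b ∧ (a ∨ b)): {q0, q2, q3, q4, q6}.
States satisfying EX AF (b ∧ (a ∨ b)): {q0, q1, q2, q3, q4, q6}.

{q0, q1, q2, q3, q4, q6}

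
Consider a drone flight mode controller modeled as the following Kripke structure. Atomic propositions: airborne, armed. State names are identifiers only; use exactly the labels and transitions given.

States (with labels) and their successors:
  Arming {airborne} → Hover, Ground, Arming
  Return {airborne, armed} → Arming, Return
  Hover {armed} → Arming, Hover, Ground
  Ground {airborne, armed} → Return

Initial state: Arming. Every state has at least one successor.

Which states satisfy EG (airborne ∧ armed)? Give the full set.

{Return, Ground}

States satisfying airborne ∧ armed: {Return, Ground}.
States satisfying EG (airborne ∧ armed): {Return, Ground}.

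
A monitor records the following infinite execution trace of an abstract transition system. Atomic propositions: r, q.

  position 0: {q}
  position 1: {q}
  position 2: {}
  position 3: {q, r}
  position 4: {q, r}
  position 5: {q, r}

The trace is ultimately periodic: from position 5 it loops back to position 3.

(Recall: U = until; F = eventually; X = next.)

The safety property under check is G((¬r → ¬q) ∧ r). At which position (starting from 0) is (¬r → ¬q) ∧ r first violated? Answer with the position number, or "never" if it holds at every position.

0

At position 0 the labels are {q}, so (¬r → ¬q) ∧ r is false there. This is the first violation.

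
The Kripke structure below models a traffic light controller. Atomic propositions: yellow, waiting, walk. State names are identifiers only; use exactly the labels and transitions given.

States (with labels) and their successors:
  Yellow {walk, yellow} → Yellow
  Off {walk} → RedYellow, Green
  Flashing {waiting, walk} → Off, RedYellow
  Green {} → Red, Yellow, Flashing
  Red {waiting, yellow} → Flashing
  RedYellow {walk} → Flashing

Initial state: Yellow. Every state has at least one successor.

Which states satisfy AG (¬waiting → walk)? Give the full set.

States satisfying ¬waiting → walk: {Yellow, Off, Flashing, Red, RedYellow}.
States satisfying AG (¬waiting → walk): {Yellow}.

{Yellow}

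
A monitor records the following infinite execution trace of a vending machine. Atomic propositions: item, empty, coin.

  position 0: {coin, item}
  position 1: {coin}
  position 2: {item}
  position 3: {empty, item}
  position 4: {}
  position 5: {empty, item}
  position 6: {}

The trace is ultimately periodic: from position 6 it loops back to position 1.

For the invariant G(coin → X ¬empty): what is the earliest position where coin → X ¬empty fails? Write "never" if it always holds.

coin → X ¬empty holds at every position 0..6, and those are all the positions the trace ever visits, so the invariant G(coin → X ¬empty) is never violated.

never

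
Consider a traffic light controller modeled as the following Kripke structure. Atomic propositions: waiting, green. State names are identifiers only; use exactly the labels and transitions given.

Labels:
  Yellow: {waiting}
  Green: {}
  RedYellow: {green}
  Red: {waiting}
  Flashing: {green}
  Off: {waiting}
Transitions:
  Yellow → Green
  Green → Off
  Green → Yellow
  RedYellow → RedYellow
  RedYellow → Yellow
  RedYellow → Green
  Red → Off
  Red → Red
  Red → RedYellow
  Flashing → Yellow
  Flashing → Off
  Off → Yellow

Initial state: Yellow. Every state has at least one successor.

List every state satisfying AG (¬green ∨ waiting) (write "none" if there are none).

States satisfying ¬green ∨ waiting: {Yellow, Green, Red, Off}.
States satisfying AG (¬green ∨ waiting): {Yellow, Green, Off}.

{Yellow, Green, Off}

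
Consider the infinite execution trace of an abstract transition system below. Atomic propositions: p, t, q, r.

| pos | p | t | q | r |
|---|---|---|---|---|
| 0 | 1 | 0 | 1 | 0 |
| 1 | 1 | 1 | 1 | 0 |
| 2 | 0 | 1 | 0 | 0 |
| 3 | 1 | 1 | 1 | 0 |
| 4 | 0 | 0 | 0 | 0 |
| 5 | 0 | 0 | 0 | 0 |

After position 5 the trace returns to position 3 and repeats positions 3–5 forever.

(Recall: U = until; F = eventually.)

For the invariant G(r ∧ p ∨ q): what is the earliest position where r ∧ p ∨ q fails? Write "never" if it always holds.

2

Check r ∧ p ∨ q at each position in order: 0 ✓, 1 ✓.
At position 2 the labels are {t}, so r ∧ p ∨ q is false there. This is the first violation.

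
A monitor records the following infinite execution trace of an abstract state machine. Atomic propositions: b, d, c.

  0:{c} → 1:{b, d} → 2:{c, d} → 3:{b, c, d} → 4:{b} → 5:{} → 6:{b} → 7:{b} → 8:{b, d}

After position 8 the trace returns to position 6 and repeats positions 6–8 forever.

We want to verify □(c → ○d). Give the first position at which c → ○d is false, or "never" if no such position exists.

Check c → ○d at each position in order: 0 ✓, 1 ✓, 2 ✓.
At position 3 the labels are {b, c, d} and the next position 4 has {b}, so c → ○d is false there. This is the first violation.

3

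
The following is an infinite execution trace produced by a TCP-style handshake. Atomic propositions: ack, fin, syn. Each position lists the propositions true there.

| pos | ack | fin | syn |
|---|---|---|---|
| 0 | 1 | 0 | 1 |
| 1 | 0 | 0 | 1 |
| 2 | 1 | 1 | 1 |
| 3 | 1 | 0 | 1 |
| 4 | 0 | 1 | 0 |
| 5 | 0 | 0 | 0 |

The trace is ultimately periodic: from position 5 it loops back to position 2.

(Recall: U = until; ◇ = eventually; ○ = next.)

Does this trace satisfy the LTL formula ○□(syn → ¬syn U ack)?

The position after 0 is 1; □(syn → ¬syn U ack) is false there.

Does not hold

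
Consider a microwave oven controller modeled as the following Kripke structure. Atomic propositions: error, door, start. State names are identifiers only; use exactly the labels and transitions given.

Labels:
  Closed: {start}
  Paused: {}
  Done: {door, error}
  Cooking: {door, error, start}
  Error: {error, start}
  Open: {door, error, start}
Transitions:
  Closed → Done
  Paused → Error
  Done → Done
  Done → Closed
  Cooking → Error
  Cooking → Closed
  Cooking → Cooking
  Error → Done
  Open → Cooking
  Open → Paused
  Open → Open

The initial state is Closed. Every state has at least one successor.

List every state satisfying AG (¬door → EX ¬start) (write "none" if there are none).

{Closed, Done, Cooking, Error}

States satisfying ¬door → EX ¬start: {Closed, Done, Cooking, Error, Open}.
States satisfying AG (¬door → EX ¬start): {Closed, Done, Cooking, Error}.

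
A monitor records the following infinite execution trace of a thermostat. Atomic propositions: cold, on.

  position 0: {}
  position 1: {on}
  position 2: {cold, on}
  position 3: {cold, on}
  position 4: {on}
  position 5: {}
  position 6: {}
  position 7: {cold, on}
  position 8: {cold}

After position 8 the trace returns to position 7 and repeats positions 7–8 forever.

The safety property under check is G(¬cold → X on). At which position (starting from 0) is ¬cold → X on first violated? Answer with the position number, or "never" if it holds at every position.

Check ¬cold → X on at each position in order: 0 ✓, 1 ✓, 2 ✓, 3 ✓.
At position 4 the labels are {on} and the next position 5 has {}, so ¬cold → X on is false there. This is the first violation.

4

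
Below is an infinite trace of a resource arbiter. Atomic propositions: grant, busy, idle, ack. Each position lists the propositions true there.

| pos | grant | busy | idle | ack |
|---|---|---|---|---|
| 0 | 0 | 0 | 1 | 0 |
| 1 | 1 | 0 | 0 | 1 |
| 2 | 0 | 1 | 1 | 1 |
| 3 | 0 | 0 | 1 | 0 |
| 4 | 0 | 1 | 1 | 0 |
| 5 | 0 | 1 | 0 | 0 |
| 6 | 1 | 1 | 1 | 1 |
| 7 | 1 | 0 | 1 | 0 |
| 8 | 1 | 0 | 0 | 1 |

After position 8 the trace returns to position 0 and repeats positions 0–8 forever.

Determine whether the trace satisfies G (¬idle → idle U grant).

¬idle → idle U grant must hold at every position from 0 onward. It fails at position 5, so G (¬idle → idle U grant) is false.
Positions where ¬idle holds: 1, 5, 8.
Check idle U grant at each: 1→ok, 5→fails, 8→ok.

No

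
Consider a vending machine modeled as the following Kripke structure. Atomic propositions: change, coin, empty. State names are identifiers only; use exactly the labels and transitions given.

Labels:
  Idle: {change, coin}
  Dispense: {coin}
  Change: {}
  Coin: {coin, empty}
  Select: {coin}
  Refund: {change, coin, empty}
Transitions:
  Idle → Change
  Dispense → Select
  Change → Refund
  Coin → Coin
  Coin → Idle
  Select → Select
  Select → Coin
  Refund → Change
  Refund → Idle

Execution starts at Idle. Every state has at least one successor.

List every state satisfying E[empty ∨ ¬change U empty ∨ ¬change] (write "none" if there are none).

{Dispense, Change, Coin, Select, Refund}

States satisfying empty ∨ ¬change: {Dispense, Change, Coin, Select, Refund}.
States satisfying E[empty ∨ ¬change U empty ∨ ¬change]: {Dispense, Change, Coin, Select, Refund}.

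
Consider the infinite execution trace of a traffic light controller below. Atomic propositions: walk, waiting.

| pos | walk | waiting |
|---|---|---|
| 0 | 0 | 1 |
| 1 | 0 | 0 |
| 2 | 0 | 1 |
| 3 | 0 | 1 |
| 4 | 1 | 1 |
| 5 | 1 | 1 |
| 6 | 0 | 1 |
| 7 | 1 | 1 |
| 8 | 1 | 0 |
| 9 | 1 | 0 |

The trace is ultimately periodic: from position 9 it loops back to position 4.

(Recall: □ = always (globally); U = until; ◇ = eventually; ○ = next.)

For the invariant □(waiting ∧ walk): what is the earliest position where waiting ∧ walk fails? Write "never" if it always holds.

At position 0 the labels are {waiting}, so waiting ∧ walk is false there. This is the first violation.

0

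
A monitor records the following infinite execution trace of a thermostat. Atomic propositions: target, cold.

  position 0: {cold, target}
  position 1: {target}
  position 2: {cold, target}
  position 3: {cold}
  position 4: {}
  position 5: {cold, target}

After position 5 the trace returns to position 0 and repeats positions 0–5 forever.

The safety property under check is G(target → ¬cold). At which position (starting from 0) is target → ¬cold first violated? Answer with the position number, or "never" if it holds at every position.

At position 0 the labels are {cold, target}, so target → ¬cold is false there. This is the first violation.

0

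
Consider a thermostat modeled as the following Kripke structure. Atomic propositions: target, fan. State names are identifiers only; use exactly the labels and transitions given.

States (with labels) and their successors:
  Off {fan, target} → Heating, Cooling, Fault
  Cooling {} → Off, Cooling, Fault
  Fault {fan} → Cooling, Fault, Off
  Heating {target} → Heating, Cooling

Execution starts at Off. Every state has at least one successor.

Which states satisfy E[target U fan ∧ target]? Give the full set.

{Off}

States satisfying target: {Off, Heating}.
States satisfying fan ∧ target: {Off}.
States satisfying E[target U fan ∧ target]: {Off}.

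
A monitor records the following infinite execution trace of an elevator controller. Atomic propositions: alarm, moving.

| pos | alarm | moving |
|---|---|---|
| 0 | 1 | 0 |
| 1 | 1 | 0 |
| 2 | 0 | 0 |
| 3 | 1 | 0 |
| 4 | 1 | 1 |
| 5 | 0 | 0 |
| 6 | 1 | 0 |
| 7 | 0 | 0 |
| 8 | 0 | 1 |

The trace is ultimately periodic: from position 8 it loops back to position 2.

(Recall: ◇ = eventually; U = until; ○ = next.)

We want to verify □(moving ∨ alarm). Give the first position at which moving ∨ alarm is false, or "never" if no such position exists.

2

Check moving ∨ alarm at each position in order: 0 ✓, 1 ✓.
At position 2 the labels are {}, so moving ∨ alarm is false there. This is the first violation.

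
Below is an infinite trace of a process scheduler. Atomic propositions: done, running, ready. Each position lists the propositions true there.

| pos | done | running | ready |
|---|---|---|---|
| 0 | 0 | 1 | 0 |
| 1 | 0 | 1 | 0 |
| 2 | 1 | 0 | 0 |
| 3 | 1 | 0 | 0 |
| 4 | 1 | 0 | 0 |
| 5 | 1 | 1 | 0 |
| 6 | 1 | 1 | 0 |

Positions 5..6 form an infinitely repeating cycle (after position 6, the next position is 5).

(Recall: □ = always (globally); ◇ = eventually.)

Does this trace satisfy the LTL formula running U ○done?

Satisfied

Walking from position 0: ○done first holds at position 1, and running holds at every earlier position along the way, so running U ○done holds.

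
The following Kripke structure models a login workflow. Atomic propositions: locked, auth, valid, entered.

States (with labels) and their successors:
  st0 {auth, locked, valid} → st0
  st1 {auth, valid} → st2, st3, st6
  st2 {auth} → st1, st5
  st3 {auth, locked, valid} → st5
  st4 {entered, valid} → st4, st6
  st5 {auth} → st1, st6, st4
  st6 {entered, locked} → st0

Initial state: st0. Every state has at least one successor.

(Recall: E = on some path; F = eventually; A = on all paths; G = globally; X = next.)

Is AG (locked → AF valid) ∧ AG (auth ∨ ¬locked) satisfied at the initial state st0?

States satisfying locked → AF valid: {st0, st1, st2, st3, st4, st5, st6}.
States satisfying AG (locked → AF valid): {st0, st1, st2, st3, st4, st5, st6}.
States satisfying auth ∨ ¬locked: {st0, st1, st2, st3, st4, st5}.
States satisfying AG (auth ∨ ¬locked): {st0}.
States satisfying AG (locked → AF valid) ∧ AG (auth ∨ ¬locked): {st0}.
st0 ∈ Sat(AG (locked → AF valid) ∧ AG (auth ∨ ¬locked)).

Holds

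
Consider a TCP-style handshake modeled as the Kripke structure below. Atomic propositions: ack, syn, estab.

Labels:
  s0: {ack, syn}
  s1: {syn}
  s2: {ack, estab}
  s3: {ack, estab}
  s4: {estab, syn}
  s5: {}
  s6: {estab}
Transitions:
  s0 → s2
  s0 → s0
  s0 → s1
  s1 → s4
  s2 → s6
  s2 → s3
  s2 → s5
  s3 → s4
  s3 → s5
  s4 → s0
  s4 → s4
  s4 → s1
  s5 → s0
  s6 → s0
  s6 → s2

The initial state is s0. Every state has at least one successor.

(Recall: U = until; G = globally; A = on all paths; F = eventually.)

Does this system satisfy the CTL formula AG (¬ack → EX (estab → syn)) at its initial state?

Yes

States satisfying ¬ack → EX (estab → syn): {s0, s1, s2, s3, s4, s5, s6}.
States satisfying AG (¬ack → EX (estab → syn)): {s0, s1, s2, s3, s4, s5, s6}.
Every state reachable from s0 satisfies ¬ack → EX (estab → syn).
s0 ∈ Sat(AG (¬ack → EX (estab → syn))).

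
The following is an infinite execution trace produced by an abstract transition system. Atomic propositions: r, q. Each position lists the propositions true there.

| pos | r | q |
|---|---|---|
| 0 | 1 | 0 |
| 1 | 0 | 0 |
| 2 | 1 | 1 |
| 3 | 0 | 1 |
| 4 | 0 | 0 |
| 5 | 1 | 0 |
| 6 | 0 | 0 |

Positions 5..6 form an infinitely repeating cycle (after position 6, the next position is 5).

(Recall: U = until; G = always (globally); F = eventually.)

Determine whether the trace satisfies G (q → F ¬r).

q → F ¬r holds at every position 0..6, and those are all positions ever visited, so G (q → F ¬r) holds.
Positions where q holds: 2, 3.
Check F ¬r at each: 2→ok, 3→ok.

Yes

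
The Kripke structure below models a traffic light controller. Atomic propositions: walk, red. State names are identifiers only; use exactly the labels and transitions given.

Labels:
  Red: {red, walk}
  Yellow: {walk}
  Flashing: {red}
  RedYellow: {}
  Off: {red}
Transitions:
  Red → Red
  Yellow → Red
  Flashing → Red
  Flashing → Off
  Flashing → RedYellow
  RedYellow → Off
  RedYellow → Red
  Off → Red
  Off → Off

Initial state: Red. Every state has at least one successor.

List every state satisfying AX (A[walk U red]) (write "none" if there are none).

States satisfying A[walk U red]: {Red, Yellow, Flashing, Off}.
States satisfying AX (A[walk U red]): {Red, Yellow, RedYellow, Off}.

{Red, Yellow, RedYellow, Off}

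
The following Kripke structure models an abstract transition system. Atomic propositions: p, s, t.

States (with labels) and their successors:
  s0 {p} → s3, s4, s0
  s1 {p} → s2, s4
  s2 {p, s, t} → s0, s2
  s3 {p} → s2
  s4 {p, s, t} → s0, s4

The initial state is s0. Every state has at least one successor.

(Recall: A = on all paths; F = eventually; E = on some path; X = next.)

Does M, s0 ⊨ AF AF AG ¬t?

Does not hold

States satisfying AF AG ¬t: ∅.
States satisfying AF AF AG ¬t: ∅.
There is a path from s0 along which AF AG ¬t never holds.
s0 ∉ Sat(AF AF AG ¬t).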